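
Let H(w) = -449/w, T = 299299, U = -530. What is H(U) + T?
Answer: 158628919/530 ≈ 2.9930e+5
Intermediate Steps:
H(U) + T = -449/(-530) + 299299 = -449*(-1/530) + 299299 = 449/530 + 299299 = 158628919/530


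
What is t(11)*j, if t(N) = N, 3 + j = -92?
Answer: -1045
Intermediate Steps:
j = -95 (j = -3 - 92 = -95)
t(11)*j = 11*(-95) = -1045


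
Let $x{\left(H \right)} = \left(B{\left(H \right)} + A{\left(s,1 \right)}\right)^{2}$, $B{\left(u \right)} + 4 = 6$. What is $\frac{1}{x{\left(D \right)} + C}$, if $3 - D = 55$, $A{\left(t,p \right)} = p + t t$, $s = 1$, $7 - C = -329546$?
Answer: $\frac{1}{329569} \approx 3.0343 \cdot 10^{-6}$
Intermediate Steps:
$C = 329553$ ($C = 7 - -329546 = 7 + 329546 = 329553$)
$B{\left(u \right)} = 2$ ($B{\left(u \right)} = -4 + 6 = 2$)
$A{\left(t,p \right)} = p + t^{2}$
$D = -52$ ($D = 3 - 55 = -52$)
$x{\left(H \right)} = 16$ ($x{\left(H \right)} = \left(2 + \left(1 + 1^{2}\right)\right)^{2} = \left(2 + \left(1 + 1\right)\right)^{2} = \left(2 + 2\right)^{2} = 4^{2} = 16$)
$\frac{1}{x{\left(D \right)} + C} = \frac{1}{16 + 329553} = \frac{1}{329569}$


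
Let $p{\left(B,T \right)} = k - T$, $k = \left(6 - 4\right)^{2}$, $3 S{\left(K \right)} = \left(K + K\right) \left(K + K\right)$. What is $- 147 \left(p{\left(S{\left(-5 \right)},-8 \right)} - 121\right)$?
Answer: $16023$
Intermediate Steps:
$S{\left(K \right)} = \frac{4 K^{2}}{3}$ ($S{\left(K \right)} = \frac{\left(K + K\right) \left(K + K\right)}{3} = \frac{2 K 2 K}{3} = \frac{4 K^{2}}{3}$)
$k = 4$ ($k = 2^{2} = 4$)
$p{\left(B,T \right)} = 4 - T$
$- 147 \left(p{\left(S{\left(-5 \right)},-8 \right)} - 121\right) = - 147 \left(\left(4 - -8\right) - 121\right) = - 147 \left(\left(4 + 8\right) - 121\right) = - 147 \left(12 - 121\right) = \left(-147\right) \left(-109\right) = 16023$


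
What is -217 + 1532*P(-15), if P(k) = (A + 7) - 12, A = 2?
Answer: -4813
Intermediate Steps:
P(k) = -3 (P(k) = (2 + 7) - 12 = 9 - 12 = -3)
-217 + 1532*P(-15) = -217 + 1532*(-3) = -217 - 4596 = -4813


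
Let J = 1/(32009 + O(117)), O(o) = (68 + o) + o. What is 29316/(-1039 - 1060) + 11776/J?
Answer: 798657581948/2099 ≈ 3.8049e+8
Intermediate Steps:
O(o) = 68 + 2*o
J = 1/32311 (J = 1/(32009 + (68 + 2*117)) = 1/(32009 + (68 + 234)) = 1/(32009 + 302) = 1/32311 ≈ 3.0949e-5)
29316/(-1039 - 1060) + 11776/J = 29316/(-1039 - 1060) + 11776/(1/32311) = 29316/(-2099) + 11776*32311 = 29316*(-1/2099) + 380494336 = -29316/2099 + 380494336 = 798657581948/2099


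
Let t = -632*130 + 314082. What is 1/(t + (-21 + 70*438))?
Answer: 1/262561 ≈ 3.8086e-6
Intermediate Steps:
t = 231922 (t = -82160 + 314082 = 231922)
1/(t + (-21 + 70*438)) = 1/(231922 + (-21 + 70*438)) = 1/(231922 + (-21 + 30660)) = 1/(231922 + 30639) = 1/262561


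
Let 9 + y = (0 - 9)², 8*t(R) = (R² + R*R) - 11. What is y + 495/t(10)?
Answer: 1952/21 ≈ 92.952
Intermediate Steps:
t(R) = -11/8 + R²/4 (t(R) = ((R² + R*R) - 11)/8 = ((R² + R²) - 11)/8 = (2*R² - 11)/8 = (-11 + 2*R²)/8 = -11/8 + R²/4)
y = 72 (y = -9 + (0 - 9)² = -9 + (-9)² = -9 + 81 = 72)
y + 495/t(10) = 72 + 495/(-11/8 + (¼)*10²) = 72 + 495/(-11/8 + (¼)*100) = 72 + 495/(-11/8 + 25) = 72 + 495/(189/8) = 72 + (8/189)*495 = 72 + 440/21 = 1952/21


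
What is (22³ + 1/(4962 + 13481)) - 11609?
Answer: -17723722/18443 ≈ -961.00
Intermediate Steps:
(22³ + 1/(4962 + 13481)) - 11609 = (10648 + 1/18443) - 11609 = 196381065/18443 - 11609 = -17723722/18443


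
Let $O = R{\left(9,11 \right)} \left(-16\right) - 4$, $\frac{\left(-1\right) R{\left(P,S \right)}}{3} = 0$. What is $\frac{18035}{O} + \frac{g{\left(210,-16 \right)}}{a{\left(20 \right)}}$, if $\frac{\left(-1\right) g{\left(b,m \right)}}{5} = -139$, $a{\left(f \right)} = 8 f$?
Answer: $- \frac{144141}{32} \approx -4504.4$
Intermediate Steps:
$R{\left(P,S \right)} = 0$ ($R{\left(P,S \right)} = \left(-3\right) 0 = 0$)
$g{\left(b,m \right)} = 695$ ($g{\left(b,m \right)} = \left(-5\right) \left(-139\right) = 695$)
$O = -4$ ($O = 0 \left(-16\right) - 4 = 0 - 4 = -4$)
$\frac{18035}{O} + \frac{g{\left(210,-16 \right)}}{a{\left(20 \right)}} = \frac{18035}{-4} + \frac{695}{8 \cdot 20} = 18035 \left(- \frac{1}{4}\right) + \frac{695}{160} = - \frac{18035}{4} + 695 \cdot \frac{1}{160} = - \frac{18035}{4} + \frac{139}{32} = - \frac{144141}{32}$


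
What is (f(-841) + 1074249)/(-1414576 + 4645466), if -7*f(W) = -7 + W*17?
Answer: 7534047/22616230 ≈ 0.33313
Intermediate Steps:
f(W) = 1 - 17*W/7 (f(W) = -(-7 + W*17)/7 = -(-7 + 17*W)/7 = 1 - 17*W/7)
(f(-841) + 1074249)/(-1414576 + 4645466) = ((1 - 17/7*(-841)) + 1074249)/(-1414576 + 4645466) = ((1 + 14297/7) + 1074249)/3230890 = (14304/7 + 1074249)*(1/3230890) = (7534047/7)*(1/3230890) = 7534047/22616230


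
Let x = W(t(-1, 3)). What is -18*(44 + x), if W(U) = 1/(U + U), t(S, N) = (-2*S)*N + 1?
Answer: -5553/7 ≈ -793.29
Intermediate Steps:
t(S, N) = 1 - 2*N*S (t(S, N) = -2*N*S + 1 = 1 - 2*N*S)
W(U) = 1/(2*U)
x = 1/14 (x = 1/(2*(1 - 2*3*(-1))) = 1/(2*(1 + 6)) = (½)/7 = (½)*(⅐) = 1/14 ≈ 0.071429)
-18*(44 + x) = -18*(44 + 1/14) = -18*617/14 = -5553/7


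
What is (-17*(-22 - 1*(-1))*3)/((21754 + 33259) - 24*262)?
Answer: 1071/48725 ≈ 0.021980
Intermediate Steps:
(-17*(-22 - 1*(-1))*3)/((21754 + 33259) - 24*262) = (-17*(-22 + 1)*3)/(55013 - 6288) = (-17*(-21)*3)/48725 = (357*3)*(1/48725) = 1071*(1/48725) = 1071/48725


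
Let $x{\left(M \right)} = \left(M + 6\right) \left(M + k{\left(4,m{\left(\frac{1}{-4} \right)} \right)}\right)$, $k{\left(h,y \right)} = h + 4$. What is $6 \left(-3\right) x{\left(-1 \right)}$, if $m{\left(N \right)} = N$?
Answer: $-630$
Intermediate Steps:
$k{\left(h,y \right)} = 4 + h$
$x{\left(M \right)} = \left(6 + M\right) \left(8 + M\right)$ ($x{\left(M \right)} = \left(M + 6\right) \left(M + \left(4 + 4\right)\right) = \left(6 + M\right) \left(M + 8\right) = \left(6 + M\right) \left(8 + M\right)$)
$6 \left(-3\right) x{\left(-1 \right)} = 6 \left(-3\right) \left(48 + \left(-1\right)^{2} + 14 \left(-1\right)\right) = - 18 \left(48 + 1 - 14\right) = \left(-18\right) 35 = -630$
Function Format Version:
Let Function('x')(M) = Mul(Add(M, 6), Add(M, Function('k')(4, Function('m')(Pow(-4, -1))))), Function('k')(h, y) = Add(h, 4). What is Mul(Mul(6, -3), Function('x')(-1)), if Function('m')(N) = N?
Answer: -630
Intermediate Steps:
Function('k')(h, y) = Add(4, h)
Function('x')(M) = Mul(Add(6, M), Add(8, M)) (Function('x')(M) = Mul(Add(M, 6), Add(M, Add(4, 4))) = Mul(Add(6, M), Add(M, 8)) = Mul(Add(6, M), Add(8, M)))
Mul(Mul(6, -3), Function('x')(-1)) = Mul(Mul(6, -3), Add(48, Pow(-1, 2), Mul(14, -1))) = Mul(-18, Add(48, 1, -14)) = Mul(-18, 35) = -630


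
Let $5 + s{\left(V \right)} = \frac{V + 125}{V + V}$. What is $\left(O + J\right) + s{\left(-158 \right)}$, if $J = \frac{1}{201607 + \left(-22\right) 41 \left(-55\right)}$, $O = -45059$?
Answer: $- \frac{3577378062131}{79384572} \approx -45064.0$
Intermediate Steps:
$s{\left(V \right)} = -5 + \frac{125 + V}{2 V}$ ($s{\left(V \right)} = -5 + \frac{V + 125}{V + V} = -5 + \frac{125 + V}{2 V}$)
$J = \frac{1}{251217}$ ($J = \frac{1}{201607 - -49610} = \frac{1}{201607 + 49610} = \frac{1}{251217} \approx 3.9806 \cdot 10^{-6}$)
$\left(O + J\right) + s{\left(-158 \right)} = \left(-45059 + \frac{1}{251217}\right) + \frac{125 - -1422}{2 \left(-158\right)} = - \frac{11319586802}{251217} + \frac{1}{2} \left(- \frac{1}{158}\right) \left(125 + 1422\right) = - \frac{11319586802}{251217} + \frac{1}{2} \left(- \frac{1}{158}\right) 1547 = - \frac{11319586802}{251217} - \frac{1547}{316} = - \frac{3577378062131}{79384572}$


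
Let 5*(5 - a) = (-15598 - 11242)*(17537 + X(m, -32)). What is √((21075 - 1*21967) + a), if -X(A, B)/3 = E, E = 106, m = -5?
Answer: √92430705 ≈ 9614.1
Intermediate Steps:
X(A, B) = -318 (X(A, B) = -3*106 = -318)
a = 92431597 (a = 5 - (-15598 - 11242)*(17537 - 318)/5 = 5 - (-5368)*17219 = 5 - ⅕*(-462157960) = 5 + 92431592 = 92431597)
√((21075 - 1*21967) + a) = √((21075 - 1*21967) + 92431597) = √((21075 - 21967) + 92431597) = √(-892 + 92431597) = √92430705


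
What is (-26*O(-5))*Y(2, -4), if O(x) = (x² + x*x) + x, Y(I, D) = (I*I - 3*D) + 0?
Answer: -18720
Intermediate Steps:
Y(I, D) = I² - 3*D (Y(I, D) = (I² - 3*D) + 0 = I² - 3*D)
O(x) = x + 2*x² (O(x) = (x² + x²) + x = 2*x² + x = x + 2*x²)
(-26*O(-5))*Y(2, -4) = (-(-130)*(1 + 2*(-5)))*(2² - 3*(-4)) = (-(-130)*(1 - 10))*(4 + 12) = -(-130)*(-9)*16 = -26*45*16 = -1170*16 = -18720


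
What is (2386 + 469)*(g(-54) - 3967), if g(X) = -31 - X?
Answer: -11260120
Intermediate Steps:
(2386 + 469)*(g(-54) - 3967) = (2386 + 469)*((-31 - 1*(-54)) - 3967) = 2855*((-31 + 54) - 3967) = 2855*(23 - 3967) = 2855*(-3944) = -11260120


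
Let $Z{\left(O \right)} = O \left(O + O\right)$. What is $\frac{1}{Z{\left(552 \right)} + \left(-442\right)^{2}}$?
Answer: $\frac{1}{804772} \approx 1.2426 \cdot 10^{-6}$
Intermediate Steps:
$Z{\left(O \right)} = 2 O^{2}$ ($Z{\left(O \right)} = O 2 O = 2 O^{2}$)
$\frac{1}{Z{\left(552 \right)} + \left(-442\right)^{2}} = \frac{1}{2 \cdot 552^{2} + \left(-442\right)^{2}} = \frac{1}{2 \cdot 304704 + 195364} = \frac{1}{609408 + 195364} = \frac{1}{804772}$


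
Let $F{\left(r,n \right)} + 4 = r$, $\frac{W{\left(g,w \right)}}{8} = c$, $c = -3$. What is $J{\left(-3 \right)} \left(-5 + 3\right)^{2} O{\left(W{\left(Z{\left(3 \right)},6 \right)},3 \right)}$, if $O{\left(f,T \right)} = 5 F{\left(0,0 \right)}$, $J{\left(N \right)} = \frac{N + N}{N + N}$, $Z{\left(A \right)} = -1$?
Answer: $-80$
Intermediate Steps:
$J{\left(N \right)} = 1$ ($J{\left(N \right)} = \frac{2 N}{2 N} = 2 N \frac{1}{2 N} = 1$)
$W{\left(g,w \right)} = -24$ ($W{\left(g,w \right)} = 8 \left(-3\right) = -24$)
$F{\left(r,n \right)} = -4 + r$
$O{\left(f,T \right)} = -20$ ($O{\left(f,T \right)} = 5 \left(-4 + 0\right) = 5 \left(-4\right) = -20$)
$J{\left(-3 \right)} \left(-5 + 3\right)^{2} O{\left(W{\left(Z{\left(3 \right)},6 \right)},3 \right)} = 1 \left(-5 + 3\right)^{2} \left(-20\right) = 1 \left(-2\right)^{2} \left(-20\right) = 1 \cdot 4 \left(-20\right) = 4 \left(-20\right) = -80$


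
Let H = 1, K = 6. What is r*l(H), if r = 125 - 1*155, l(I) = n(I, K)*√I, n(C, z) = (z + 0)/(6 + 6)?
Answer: -15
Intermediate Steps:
n(C, z) = z/12
l(I) = √I/2 (l(I) = ((1/12)*6)*√I = √I/2)
r = -30 (r = 125 - 155 = -30)
r*l(H) = -15*√1 = -15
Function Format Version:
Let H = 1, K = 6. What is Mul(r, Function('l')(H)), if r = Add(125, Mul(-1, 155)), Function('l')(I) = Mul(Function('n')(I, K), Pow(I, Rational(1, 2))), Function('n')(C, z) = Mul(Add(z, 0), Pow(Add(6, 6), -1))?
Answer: -15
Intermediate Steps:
Function('n')(C, z) = Mul(Rational(1, 12), z) (Function('n')(C, z) = Mul(z, Pow(12, -1)) = Mul(z, Rational(1, 12)) = Mul(Rational(1, 12), z))
Function('l')(I) = Mul(Rational(1, 2), Pow(I, Rational(1, 2))) (Function('l')(I) = Mul(Mul(Rational(1, 12), 6), Pow(I, Rational(1, 2))) = Mul(Rational(1, 2), Pow(I, Rational(1, 2))))
r = -30 (r = Add(125, -155) = -30)
Mul(r, Function('l')(H)) = Mul(-30, Mul(Rational(1, 2), Pow(1, Rational(1, 2)))) = Mul(-30, Mul(Rational(1, 2), 1)) = Mul(-30, Rational(1, 2)) = -15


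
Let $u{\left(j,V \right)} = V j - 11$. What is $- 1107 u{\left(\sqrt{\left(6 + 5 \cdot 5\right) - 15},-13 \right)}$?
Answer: $69741$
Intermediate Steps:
$u{\left(j,V \right)} = -11 + V j$
$- 1107 u{\left(\sqrt{\left(6 + 5 \cdot 5\right) - 15},-13 \right)} = - 1107 \left(-11 - 13 \sqrt{\left(6 + 5 \cdot 5\right) - 15}\right) = - 1107 \left(-11 - 13 \sqrt{\left(6 + 25\right) - 15}\right) = - 1107 \left(-11 - 13 \sqrt{31 - 15}\right) = - 1107 \left(-11 - 13 \sqrt{16}\right) = - 1107 \left(-11 - 52\right) = \left(-1107\right) \left(-63\right) = 69741$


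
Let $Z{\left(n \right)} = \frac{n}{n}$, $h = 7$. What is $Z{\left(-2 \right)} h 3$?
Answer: $21$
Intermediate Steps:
$Z{\left(n \right)} = 1$
$Z{\left(-2 \right)} h 3 = 1 \cdot 7 \cdot 3 = 7 \cdot 3 = 21$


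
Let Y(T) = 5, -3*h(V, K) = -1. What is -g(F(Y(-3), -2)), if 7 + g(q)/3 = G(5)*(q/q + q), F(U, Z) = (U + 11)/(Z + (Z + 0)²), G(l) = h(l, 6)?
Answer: 12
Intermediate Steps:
h(V, K) = ⅓ (h(V, K) = -⅓*(-1) = ⅓)
G(l) = ⅓
F(U, Z) = (11 + U)/(Z + Z²)
g(q) = -20 + q (g(q) = -21 + 3*((q/q + q)/3) = -21 + 3*((1 + q)/3) = -21 + 3*(⅓ + q/3) = -21 + (1 + q) = -20 + q)
-g(F(Y(-3), -2)) = -(-20 + (11 + 5)/((-2)*(1 - 2))) = -(-20 - ½*16/(-1)) = -(-20 - ½*(-1)*16) = -(-20 + 8) = -1*(-12) = 12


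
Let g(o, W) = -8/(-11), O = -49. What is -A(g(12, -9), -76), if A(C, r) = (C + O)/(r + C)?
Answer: -59/92 ≈ -0.64130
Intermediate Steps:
g(o, W) = 8/11 (g(o, W) = -8*(-1/11) = 8/11)
A(C, r) = (-49 + C)/(C + r) (A(C, r) = (C - 49)/(r + C) = (-49 + C)/(C + r))
-A(g(12, -9), -76) = -(-49 + 8/11)/(8/11 - 76) = -(-531)/((-828/11)*11) = -(-11)*(-531)/(828*11) = -1*59/92 = -59/92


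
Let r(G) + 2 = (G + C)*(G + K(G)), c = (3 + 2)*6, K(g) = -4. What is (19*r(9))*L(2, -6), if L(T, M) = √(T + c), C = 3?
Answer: 4408*√2 ≈ 6233.9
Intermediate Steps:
c = 30 (c = 5*6 = 30)
L(T, M) = √(30 + T) (L(T, M) = √(T + 30) = √(30 + T))
r(G) = -2 + (-4 + G)*(3 + G) (r(G) = -2 + (G + 3)*(G - 4) = -2 + (3 + G)*(-4 + G) = -2 + (-4 + G)*(3 + G))
(19*r(9))*L(2, -6) = (19*(-14 + 9² - 1*9))*√(30 + 2) = (19*(-14 + 81 - 9))*√32 = (19*58)*(4*√2) = 1102*(4*√2) = 4408*√2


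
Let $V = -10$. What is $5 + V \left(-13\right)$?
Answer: $135$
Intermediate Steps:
$5 + V \left(-13\right) = 5 - -130 = 5 + 130 = 135$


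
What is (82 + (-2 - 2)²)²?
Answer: 9604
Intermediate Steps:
(82 + (-2 - 2)²)² = (82 + (-4)²)² = (82 + 16)² = 98² = 9604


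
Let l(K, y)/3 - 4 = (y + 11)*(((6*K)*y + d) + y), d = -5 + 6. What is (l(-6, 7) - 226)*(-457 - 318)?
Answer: 10377250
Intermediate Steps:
d = 1
l(K, y) = 12 + 3*(11 + y)*(1 + y + 6*K*y) (l(K, y) = 12 + 3*((y + 11)*(((6*K)*y + 1) + y)) = 12 + 3*((11 + y)*((6*K*y + 1) + y)) = 12 + 3*((11 + y)*((1 + 6*K*y) + y)) = 12 + 3*((11 + y)*(1 + y + 6*K*y)) = 12 + 3*(11 + y)*(1 + y + 6*K*y))
(l(-6, 7) - 226)*(-457 - 318) = ((45 + 3*7² + 36*7 + 18*(-6)*7² + 198*(-6)*7) - 226)*(-457 - 318) = ((45 + 3*49 + 252 + 18*(-6)*49 - 8316) - 226)*(-775) = ((45 + 147 + 252 - 5292 - 8316) - 226)*(-775) = (-13164 - 226)*(-775) = -13390*(-775) = 10377250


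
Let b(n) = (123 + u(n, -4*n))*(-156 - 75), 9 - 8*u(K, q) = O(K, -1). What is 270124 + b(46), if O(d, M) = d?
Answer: 1942235/8 ≈ 2.4278e+5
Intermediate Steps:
u(K, q) = 9/8 - K/8
b(n) = -229383/8 + 231*n/8 (b(n) = (123 + (9/8 - n/8))*(-156 - 75) = (993/8 - n/8)*(-231) = -229383/8 + 231*n/8)
270124 + b(46) = 270124 + (-229383/8 + (231/8)*46) = 270124 + (-229383/8 + 5313/4) = 270124 - 218757/8 = 1942235/8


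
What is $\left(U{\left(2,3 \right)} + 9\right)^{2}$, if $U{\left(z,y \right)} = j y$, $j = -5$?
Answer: $36$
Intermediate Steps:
$U{\left(z,y \right)} = - 5 y$
$\left(U{\left(2,3 \right)} + 9\right)^{2} = \left(\left(-5\right) 3 + 9\right)^{2} = \left(-15 + 9\right)^{2} = \left(-6\right)^{2} = 36$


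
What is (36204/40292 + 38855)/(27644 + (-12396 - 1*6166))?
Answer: 27956819/6534499 ≈ 4.2783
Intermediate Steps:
(36204/40292 + 38855)/(27644 + (-12396 - 1*6166)) = (36204*(1/40292) + 38855)/(27644 + (-12396 - 6166)) = (1293/1439 + 38855)/(27644 - 18562) = (55913638/1439)/9082 = (55913638/1439)*(1/9082) = 27956819/6534499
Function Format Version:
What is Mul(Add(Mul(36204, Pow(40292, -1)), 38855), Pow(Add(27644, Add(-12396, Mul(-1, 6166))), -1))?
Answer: Rational(27956819, 6534499) ≈ 4.2783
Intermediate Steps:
Mul(Add(Mul(36204, Pow(40292, -1)), 38855), Pow(Add(27644, Add(-12396, Mul(-1, 6166))), -1)) = Mul(Add(Mul(36204, Rational(1, 40292)), 38855), Pow(Add(27644, Add(-12396, -6166)), -1)) = Mul(Add(Rational(1293, 1439), 38855), Pow(Add(27644, -18562), -1)) = Mul(Rational(55913638, 1439), Pow(9082, -1)) = Mul(Rational(55913638, 1439), Rational(1, 9082)) = Rational(27956819, 6534499)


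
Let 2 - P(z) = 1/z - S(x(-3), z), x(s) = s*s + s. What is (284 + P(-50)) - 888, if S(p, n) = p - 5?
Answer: -30049/50 ≈ -600.98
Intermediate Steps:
x(s) = s + s² (x(s) = s² + s = s + s²)
S(p, n) = -5 + p
P(z) = 3 - 1/z (P(z) = 2 - (1/z - (-5 - 3*(1 - 3))) = 2 - (1/z - (-5 - 3*(-2))) = 2 - (1/z - (-5 + 6)) = 2 - (1/z - 1*1) = 2 - (1/z - 1) = 2 - (-1 + 1/z) = 2 + (1 - 1/z) = 3 - 1/z)
(284 + P(-50)) - 888 = (284 + (3 - 1/(-50))) - 888 = (284 + (3 - 1*(-1/50))) - 888 = (284 + (3 + 1/50)) - 888 = (284 + 151/50) - 888 = 14351/50 - 888 = -30049/50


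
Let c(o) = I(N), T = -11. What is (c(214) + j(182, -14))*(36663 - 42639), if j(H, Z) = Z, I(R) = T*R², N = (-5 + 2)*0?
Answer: 83664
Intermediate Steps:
N = 0 (N = -3*0 = 0)
I(R) = -11*R²
c(o) = 0 (c(o) = -11*0² = -11*0 = 0)
(c(214) + j(182, -14))*(36663 - 42639) = (0 - 14)*(36663 - 42639) = -14*(-5976) = 83664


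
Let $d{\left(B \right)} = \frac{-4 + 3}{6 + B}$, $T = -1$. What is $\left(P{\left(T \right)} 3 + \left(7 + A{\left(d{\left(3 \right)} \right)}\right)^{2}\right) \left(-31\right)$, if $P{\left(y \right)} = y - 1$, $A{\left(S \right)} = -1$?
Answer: $-930$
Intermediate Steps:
$d{\left(B \right)} = - \frac{1}{6 + B}$
$P{\left(y \right)} = -1 + y$ ($P{\left(y \right)} = y - 1 = -1 + y$)
$\left(P{\left(T \right)} 3 + \left(7 + A{\left(d{\left(3 \right)} \right)}\right)^{2}\right) \left(-31\right) = \left(\left(-1 - 1\right) 3 + \left(7 - 1\right)^{2}\right) \left(-31\right) = \left(\left(-2\right) 3 + 6^{2}\right) \left(-31\right) = \left(-6 + 36\right) \left(-31\right) = 30 \left(-31\right) = -930$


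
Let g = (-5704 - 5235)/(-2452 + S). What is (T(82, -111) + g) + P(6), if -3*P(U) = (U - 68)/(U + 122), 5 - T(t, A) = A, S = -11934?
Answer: 161475623/1381056 ≈ 116.92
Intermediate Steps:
T(t, A) = 5 - A
g = 10939/14386 (g = (-5704 - 5235)/(-2452 - 11934) = -10939/(-14386) = -10939*(-1/14386) = 10939/14386 ≈ 0.76039)
P(U) = -(-68 + U)/(3*(122 + U)) (P(U) = -(U - 68)/(3*(U + 122)) = -(-68 + U)/(3*(122 + U)))
(T(82, -111) + g) + P(6) = ((5 - 1*(-111)) + 10939/14386) + (68 - 1*6)/(3*(122 + 6)) = ((5 + 111) + 10939/14386) + (⅓)*(68 - 6)/128 = (116 + 10939/14386) + (⅓)*(1/128)*62 = 1679715/14386 + 31/192 = 161475623/1381056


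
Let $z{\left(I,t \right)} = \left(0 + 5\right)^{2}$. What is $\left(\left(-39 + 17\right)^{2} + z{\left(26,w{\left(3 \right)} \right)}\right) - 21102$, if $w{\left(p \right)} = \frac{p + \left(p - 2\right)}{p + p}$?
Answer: $-20593$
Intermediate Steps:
$w{\left(p \right)} = \frac{-2 + 2 p}{2 p}$ ($w{\left(p \right)} = \frac{p + \left(-2 + p\right)}{2 p} = \left(-2 + 2 p\right) \frac{1}{2 p} = \frac{-2 + 2 p}{2 p}$)
$z{\left(I,t \right)} = 25$ ($z{\left(I,t \right)} = 5^{2} = 25$)
$\left(\left(-39 + 17\right)^{2} + z{\left(26,w{\left(3 \right)} \right)}\right) - 21102 = \left(\left(-39 + 17\right)^{2} + 25\right) - 21102 = \left(\left(-22\right)^{2} + 25\right) - 21102 = \left(484 + 25\right) - 21102 = 509 - 21102 = -20593$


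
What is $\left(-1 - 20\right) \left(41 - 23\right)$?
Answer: $-378$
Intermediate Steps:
$\left(-1 - 20\right) \left(41 - 23\right) = \left(-21\right) 18 = -378$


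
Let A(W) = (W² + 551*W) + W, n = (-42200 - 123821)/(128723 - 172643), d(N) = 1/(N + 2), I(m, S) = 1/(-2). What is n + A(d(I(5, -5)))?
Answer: 5449367/14640 ≈ 372.22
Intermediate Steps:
I(m, S) = -½
d(N) = 1/(2 + N)
n = 166021/43920 (n = -166021/(-43920) = -166021*(-1/43920) = 166021/43920 ≈ 3.7801)
A(W) = W² + 552*W
n + A(d(I(5, -5))) = 166021/43920 + (552 + 1/(2 - ½))/(2 - ½) = 166021/43920 + (552 + 1/(3/2))/(3/2) = 166021/43920 + 2*(552 + ⅔)/3 = 166021/43920 + (⅔)*(1658/3) = 166021/43920 + 3316/9 = 5449367/14640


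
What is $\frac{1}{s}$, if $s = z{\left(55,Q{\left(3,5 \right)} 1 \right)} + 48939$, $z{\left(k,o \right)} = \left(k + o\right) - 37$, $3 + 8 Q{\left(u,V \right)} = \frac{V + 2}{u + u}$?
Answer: $\frac{48}{2349925} \approx 2.0426 \cdot 10^{-5}$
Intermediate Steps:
$Q{\left(u,V \right)} = - \frac{3}{8} + \frac{2 + V}{16 u}$ ($Q{\left(u,V \right)} = - \frac{3}{8} + \frac{\left(V + 2\right) \frac{1}{u + u}}{8} = - \frac{3}{8} + \frac{\left(2 + V\right) \frac{1}{2 u}}{8} = - \frac{3}{8} + \frac{\frac{1}{2} \frac{1}{u} \left(2 + V\right)}{8} = - \frac{3}{8} + \frac{2 + V}{16 u}$)
$z{\left(k,o \right)} = -37 + k + o$
$s = \frac{2349925}{48}$ ($s = \left(-37 + 55 + \frac{2 + 5 - 18}{16 \cdot 3} \cdot 1\right) + 48939 = \left(-37 + 55 + \frac{1}{16} \cdot \frac{1}{3} \left(2 + 5 - 18\right) 1\right) + 48939 = \left(-37 + 55 + \frac{1}{16} \cdot \frac{1}{3} \left(-11\right) 1\right) + 48939 = \left(-37 + 55 - \frac{11}{48}\right) + 48939 = \frac{853}{48} + 48939 = \frac{2349925}{48} \approx 48957.0$)
$\frac{1}{s} = \frac{1}{\frac{2349925}{48}} = \frac{48}{2349925}$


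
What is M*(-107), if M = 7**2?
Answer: -5243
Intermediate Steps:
M = 49
M*(-107) = 49*(-107) = -5243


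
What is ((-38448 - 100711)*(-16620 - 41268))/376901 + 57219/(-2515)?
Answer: 20238359124561/947906015 ≈ 21351.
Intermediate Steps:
((-38448 - 100711)*(-16620 - 41268))/376901 + 57219/(-2515) = -139159*(-57888)*(1/376901) + 57219*(-1/2515) = 8055636192*(1/376901) - 57219/2515 = 8055636192/376901 - 57219/2515 = 20238359124561/947906015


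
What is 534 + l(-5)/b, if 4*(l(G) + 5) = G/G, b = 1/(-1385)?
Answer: 28451/4 ≈ 7112.8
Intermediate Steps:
b = -1/1385 ≈ -0.00072202
l(G) = -19/4 (l(G) = -5 + (G/G)/4 = -5 + (¼)*1 = -5 + ¼ = -19/4)
534 + l(-5)/b = 534 - 19/(4*(-1/1385)) = 534 - 19/4*(-1385) = 534 + 26315/4 = 28451/4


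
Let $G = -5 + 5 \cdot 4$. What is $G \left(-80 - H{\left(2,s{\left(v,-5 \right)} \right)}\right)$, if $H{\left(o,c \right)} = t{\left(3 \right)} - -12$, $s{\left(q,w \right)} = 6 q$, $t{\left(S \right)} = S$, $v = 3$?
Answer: $-1425$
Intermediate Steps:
$H{\left(o,c \right)} = 15$ ($H{\left(o,c \right)} = 3 - -12 = 3 + 12 = 15$)
$G = 15$ ($G = -5 + 20 = 15$)
$G \left(-80 - H{\left(2,s{\left(v,-5 \right)} \right)}\right) = 15 \left(-80 - 15\right) = 15 \left(-95\right) = -1425$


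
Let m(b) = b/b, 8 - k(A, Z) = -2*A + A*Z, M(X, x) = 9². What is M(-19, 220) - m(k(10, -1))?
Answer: 80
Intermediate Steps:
M(X, x) = 81
k(A, Z) = 8 + 2*A - A*Z (k(A, Z) = 8 - (-2*A + A*Z) = 8 + (2*A - A*Z) = 8 + 2*A - A*Z)
m(b) = 1
M(-19, 220) - m(k(10, -1)) = 81 - 1*1 = 81 - 1 = 80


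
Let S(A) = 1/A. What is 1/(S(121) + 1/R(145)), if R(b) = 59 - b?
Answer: -10406/35 ≈ -297.31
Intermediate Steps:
1/(S(121) + 1/R(145)) = 1/(1/121 + 1/(59 - 1*145)) = 1/(1/121 + 1/(59 - 145)) = 1/(1/121 + 1/(-86)) = 1/(1/121 - 1/86) = 1/(-35/10406) = -10406/35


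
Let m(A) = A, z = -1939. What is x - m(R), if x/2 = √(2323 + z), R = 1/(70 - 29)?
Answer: -1/41 + 16*√6 ≈ 39.167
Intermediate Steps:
R = 1/41 ≈ 0.024390
x = 16*√6 (x = 2*√(2323 - 1939) = 2*√384 = 2*(8*√6) = 16*√6 ≈ 39.192)
x - m(R) = 16*√6 - 1*1/41 = 16*√6 - 1/41 = -1/41 + 16*√6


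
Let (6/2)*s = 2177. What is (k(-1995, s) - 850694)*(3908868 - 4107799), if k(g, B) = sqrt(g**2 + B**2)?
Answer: 169229408114 - 1392517*sqrt(827746)/3 ≈ 1.6881e+11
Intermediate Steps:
s = 2177/3 (s = (1/3)*2177 = 2177/3 ≈ 725.67)
k(g, B) = sqrt(B**2 + g**2)
(k(-1995, s) - 850694)*(3908868 - 4107799) = (sqrt((2177/3)**2 + (-1995)**2) - 850694)*(3908868 - 4107799) = (sqrt(4739329/9 + 3980025) - 850694)*(-198931) = (sqrt(40559554/9) - 850694)*(-198931) = (7*sqrt(827746)/3 - 850694)*(-198931) = (-850694 + 7*sqrt(827746)/3)*(-198931) = 169229408114 - 1392517*sqrt(827746)/3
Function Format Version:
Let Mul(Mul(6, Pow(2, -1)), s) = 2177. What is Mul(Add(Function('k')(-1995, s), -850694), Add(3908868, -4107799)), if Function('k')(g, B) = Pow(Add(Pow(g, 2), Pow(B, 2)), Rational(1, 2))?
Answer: Add(169229408114, Mul(Rational(-1392517, 3), Pow(827746, Rational(1, 2)))) ≈ 1.6881e+11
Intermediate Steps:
s = Rational(2177, 3) (s = Mul(Rational(1, 3), 2177) = Rational(2177, 3) ≈ 725.67)
Function('k')(g, B) = Pow(Add(Pow(B, 2), Pow(g, 2)), Rational(1, 2))
Mul(Add(Function('k')(-1995, s), -850694), Add(3908868, -4107799)) = Mul(Add(Pow(Add(Pow(Rational(2177, 3), 2), Pow(-1995, 2)), Rational(1, 2)), -850694), Add(3908868, -4107799)) = Mul(Add(Pow(Add(Rational(4739329, 9), 3980025), Rational(1, 2)), -850694), -198931) = Mul(Add(Pow(Rational(40559554, 9), Rational(1, 2)), -850694), -198931) = Mul(Add(Mul(Rational(7, 3), Pow(827746, Rational(1, 2))), -850694), -198931) = Mul(Add(-850694, Mul(Rational(7, 3), Pow(827746, Rational(1, 2)))), -198931) = Add(169229408114, Mul(Rational(-1392517, 3), Pow(827746, Rational(1, 2))))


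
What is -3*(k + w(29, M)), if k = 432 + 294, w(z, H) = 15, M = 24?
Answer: -2223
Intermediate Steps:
k = 726
-3*(k + w(29, M)) = -3*(726 + 15) = -3*741 = -2223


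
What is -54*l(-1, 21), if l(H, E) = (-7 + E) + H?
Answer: -702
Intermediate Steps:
l(H, E) = -7 + E + H
-54*l(-1, 21) = -54*(-7 + 21 - 1) = -54*13 = -702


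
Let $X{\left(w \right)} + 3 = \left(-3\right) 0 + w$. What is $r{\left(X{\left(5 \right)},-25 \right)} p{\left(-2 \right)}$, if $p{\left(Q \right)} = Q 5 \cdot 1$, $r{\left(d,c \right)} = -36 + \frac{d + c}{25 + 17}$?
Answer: $\frac{7675}{21} \approx 365.48$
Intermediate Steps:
$X{\left(w \right)} = -3 + w$ ($X{\left(w \right)} = -3 + \left(\left(-3\right) 0 + w\right) = -3 + \left(0 + w\right) = -3 + w$)
$r{\left(d,c \right)} = -36 + \frac{c}{42} + \frac{d}{42}$ ($r{\left(d,c \right)} = -36 + \frac{c + d}{42} = -36 + \left(c + d\right) \frac{1}{42} = -36 + \left(\frac{c}{42} + \frac{d}{42}\right) = -36 + \frac{c}{42} + \frac{d}{42}$)
$p{\left(Q \right)} = 5 Q$ ($p{\left(Q \right)} = 5 Q 1 = 5 Q$)
$r{\left(X{\left(5 \right)},-25 \right)} p{\left(-2 \right)} = \left(-36 + \frac{1}{42} \left(-25\right) + \frac{-3 + 5}{42}\right) 5 \left(-2\right) = \left(-36 - \frac{25}{42} + \frac{1}{42} \cdot 2\right) \left(-10\right) = \left(-36 - \frac{25}{42} + \frac{1}{21}\right) \left(-10\right) = \left(- \frac{1535}{42}\right) \left(-10\right) = \frac{7675}{21}$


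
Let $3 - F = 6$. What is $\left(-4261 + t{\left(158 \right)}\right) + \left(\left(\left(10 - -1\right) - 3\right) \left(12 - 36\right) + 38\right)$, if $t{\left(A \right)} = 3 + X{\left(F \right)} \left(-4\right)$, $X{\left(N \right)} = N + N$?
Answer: $-4388$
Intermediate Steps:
$F = -3$ ($F = 3 - 6 = -3$)
$X{\left(N \right)} = 2 N$
$t{\left(A \right)} = 27$ ($t{\left(A \right)} = 3 + 2 \left(-3\right) \left(-4\right) = 3 - -24 = 3 + 24 = 27$)
$\left(-4261 + t{\left(158 \right)}\right) + \left(\left(\left(10 - -1\right) - 3\right) \left(12 - 36\right) + 38\right) = \left(-4261 + 27\right) + \left(\left(\left(10 - -1\right) - 3\right) \left(12 - 36\right) + 38\right) = -4234 + \left(\left(\left(10 + 1\right) - 3\right) \left(12 - 36\right) + 38\right) = -4234 + \left(\left(11 - 3\right) \left(-24\right) + 38\right) = -4234 + \left(8 \left(-24\right) + 38\right) = -4234 + \left(-192 + 38\right) = -4234 - 154 = -4388$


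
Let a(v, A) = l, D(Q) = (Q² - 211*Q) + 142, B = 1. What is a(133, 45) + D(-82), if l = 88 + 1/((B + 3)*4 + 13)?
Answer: 703425/29 ≈ 24256.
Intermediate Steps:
D(Q) = 142 + Q² - 211*Q
l = 2553/29 (l = 88 + 1/((1 + 3)*4 + 13) = 88 + 1/(4*4 + 13) = 88 + 1/(16 + 13) = 88 + 1/29 = 2553/29 ≈ 88.034)
a(v, A) = 2553/29
a(133, 45) + D(-82) = 2553/29 + (142 + (-82)² - 211*(-82)) = 2553/29 + (142 + 6724 + 17302) = 2553/29 + 24168 = 703425/29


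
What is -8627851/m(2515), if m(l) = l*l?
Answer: -8627851/6325225 ≈ -1.3640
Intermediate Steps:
m(l) = l²
-8627851/m(2515) = -8627851/(2515²) = -8627851/6325225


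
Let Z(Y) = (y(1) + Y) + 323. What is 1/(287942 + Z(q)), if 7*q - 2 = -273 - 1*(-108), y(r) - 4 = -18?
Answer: 7/2017594 ≈ 3.4695e-6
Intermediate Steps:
y(r) = -14 (y(r) = 4 - 18 = -14)
q = -163/7 (q = 2/7 + (-273 - 1*(-108))/7 = 2/7 + (-273 + 108)/7 = 2/7 + (⅐)*(-165) = 2/7 - 165/7 = -163/7 ≈ -23.286)
Z(Y) = 309 + Y (Z(Y) = (-14 + Y) + 323 = 309 + Y)
1/(287942 + Z(q)) = 1/(287942 + (309 - 163/7)) = 1/(287942 + 2000/7) = 1/(2017594/7) = 7/2017594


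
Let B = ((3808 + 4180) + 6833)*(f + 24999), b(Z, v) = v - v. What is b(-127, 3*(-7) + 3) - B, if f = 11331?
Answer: -538446930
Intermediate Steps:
b(Z, v) = 0
B = 538446930 (B = ((3808 + 4180) + 6833)*(11331 + 24999) = (7988 + 6833)*36330 = 14821*36330 = 538446930)
b(-127, 3*(-7) + 3) - B = 0 - 1*538446930 = 0 - 538446930 = -538446930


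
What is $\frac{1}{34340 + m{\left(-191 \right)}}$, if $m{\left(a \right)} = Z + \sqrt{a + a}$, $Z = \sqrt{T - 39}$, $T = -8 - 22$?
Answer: $\frac{1}{34340 + i \sqrt{69} + i \sqrt{382}} \approx 2.9121 \cdot 10^{-5} - 2.36 \cdot 10^{-8} i$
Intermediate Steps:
$T = -30$ ($T = -8 - 22 = -30$)
$Z = i \sqrt{69}$ ($Z = \sqrt{-30 - 39} = \sqrt{-69} = i \sqrt{69} \approx 8.3066 i$)
$m{\left(a \right)} = i \sqrt{69} + \sqrt{2} \sqrt{a}$ ($m{\left(a \right)} = i \sqrt{69} + \sqrt{a + a} = i \sqrt{69} + \sqrt{2 a} = i \sqrt{69} + \sqrt{2} \sqrt{a}$)
$\frac{1}{34340 + m{\left(-191 \right)}} = \frac{1}{34340 + \left(i \sqrt{69} + \sqrt{2} \sqrt{-191}\right)} = \frac{1}{34340 + \left(i \sqrt{69} + \sqrt{2} i \sqrt{191}\right)} = \frac{1}{34340 + \left(i \sqrt{69} + i \sqrt{382}\right)} = \frac{1}{34340 + i \sqrt{69} + i \sqrt{382}}$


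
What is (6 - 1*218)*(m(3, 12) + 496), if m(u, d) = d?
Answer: -107696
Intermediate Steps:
(6 - 1*218)*(m(3, 12) + 496) = (6 - 1*218)*(12 + 496) = (6 - 218)*508 = -212*508 = -107696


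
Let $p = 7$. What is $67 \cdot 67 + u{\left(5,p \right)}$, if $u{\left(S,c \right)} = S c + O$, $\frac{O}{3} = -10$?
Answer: $4494$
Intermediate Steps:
$O = -30$ ($O = 3 \left(-10\right) = -30$)
$u{\left(S,c \right)} = -30 + S c$ ($u{\left(S,c \right)} = S c - 30 = -30 + S c$)
$67 \cdot 67 + u{\left(5,p \right)} = 67 \cdot 67 + \left(-30 + 5 \cdot 7\right) = 4489 + \left(-30 + 35\right) = 4489 + 5 = 4494$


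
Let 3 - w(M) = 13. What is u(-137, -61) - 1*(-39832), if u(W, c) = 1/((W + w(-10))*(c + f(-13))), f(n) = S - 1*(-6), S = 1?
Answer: 316186417/7938 ≈ 39832.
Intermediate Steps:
w(M) = -10 (w(M) = 3 - 1*13 = 3 - 13 = -10)
f(n) = 7 (f(n) = 1 - 1*(-6) = 1 + 6 = 7)
u(W, c) = 1/((-10 + W)*(7 + c)) (u(W, c) = 1/((W - 10)*(c + 7)) = 1/((-10 + W)*(7 + c)))
u(-137, -61) - 1*(-39832) = 1/(-70 - 10*(-61) + 7*(-137) - 137*(-61)) - 1*(-39832) = 1/(-70 + 610 - 959 + 8357) + 39832 = 1/7938 + 39832 = 316186417/7938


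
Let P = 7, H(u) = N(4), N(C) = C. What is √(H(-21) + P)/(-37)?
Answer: -√11/37 ≈ -0.089638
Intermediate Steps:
H(u) = 4
√(H(-21) + P)/(-37) = √(4 + 7)/(-37) = √11*(-1/37) = -√11/37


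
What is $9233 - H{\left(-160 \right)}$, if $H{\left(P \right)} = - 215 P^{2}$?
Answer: $5513233$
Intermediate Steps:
$9233 - H{\left(-160 \right)} = 9233 - - 215 \left(-160\right)^{2} = 9233 - \left(-215\right) 25600 = 9233 - -5504000 = 9233 + 5504000 = 5513233$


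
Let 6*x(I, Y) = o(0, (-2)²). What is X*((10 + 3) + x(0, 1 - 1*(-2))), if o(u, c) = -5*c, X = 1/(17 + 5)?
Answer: 29/66 ≈ 0.43939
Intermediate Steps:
X = 1/22 ≈ 0.045455
x(I, Y) = -10/3 (x(I, Y) = (-5*(-2)²)/6 = (-5*4)/6 = (⅙)*(-20) = -10/3)
X*((10 + 3) + x(0, 1 - 1*(-2))) = ((10 + 3) - 10/3)/22 = (13 - 10/3)/22 = (1/22)*(29/3) = 29/66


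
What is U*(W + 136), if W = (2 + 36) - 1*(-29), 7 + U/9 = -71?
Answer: -142506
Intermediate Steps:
U = -702 (U = -63 + 9*(-71) = -63 - 639 = -702)
W = 67 (W = 38 + 29 = 67)
U*(W + 136) = -702*(67 + 136) = -702*203 = -142506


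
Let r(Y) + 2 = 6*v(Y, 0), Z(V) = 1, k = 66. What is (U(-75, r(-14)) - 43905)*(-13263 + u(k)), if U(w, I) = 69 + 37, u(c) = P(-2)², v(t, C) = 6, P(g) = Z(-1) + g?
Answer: 580862338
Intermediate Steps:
P(g) = 1 + g
u(c) = 1 (u(c) = (1 - 2)² = (-1)² = 1)
r(Y) = 34 (r(Y) = -2 + 6*6 = -2 + 36 = 34)
U(w, I) = 106
(U(-75, r(-14)) - 43905)*(-13263 + u(k)) = (106 - 43905)*(-13263 + 1) = -43799*(-13262) = 580862338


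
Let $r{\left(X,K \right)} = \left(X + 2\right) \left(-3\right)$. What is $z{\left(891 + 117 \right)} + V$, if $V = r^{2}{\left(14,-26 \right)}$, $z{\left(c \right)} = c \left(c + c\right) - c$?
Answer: $2033424$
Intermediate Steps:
$r{\left(X,K \right)} = -6 - 3 X$ ($r{\left(X,K \right)} = \left(2 + X\right) \left(-3\right) = -6 - 3 X$)
$z{\left(c \right)} = - c + 2 c^{2}$ ($z{\left(c \right)} = c 2 c - c = 2 c^{2} - c = - c + 2 c^{2}$)
$V = 2304$ ($V = \left(-6 - 42\right)^{2} = \left(-48\right)^{2} = 2304$)
$z{\left(891 + 117 \right)} + V = \left(891 + 117\right) \left(-1 + 2 \left(891 + 117\right)\right) + 2304 = 1008 \left(-1 + 2 \cdot 1008\right) + 2304 = 1008 \left(-1 + 2016\right) + 2304 = 1008 \cdot 2015 + 2304 = 2031120 + 2304 = 2033424$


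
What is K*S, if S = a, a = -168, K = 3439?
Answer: -577752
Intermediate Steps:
S = -168
K*S = 3439*(-168) = -577752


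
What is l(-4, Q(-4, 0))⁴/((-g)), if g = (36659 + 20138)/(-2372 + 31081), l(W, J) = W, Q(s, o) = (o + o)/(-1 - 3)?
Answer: -7349504/56797 ≈ -129.40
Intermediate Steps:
Q(s, o) = -o/2 (Q(s, o) = (2*o)/(-4) = (2*o)*(-¼) = -o/2)
g = 56797/28709 ≈ 1.9784
l(-4, Q(-4, 0))⁴/((-g)) = (-4)⁴/((-1*56797/28709)) = 256/(-56797/28709) = 256*(-28709/56797) = -7349504/56797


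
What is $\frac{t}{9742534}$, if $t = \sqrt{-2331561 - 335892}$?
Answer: $\frac{i \sqrt{2667453}}{9742534} \approx 0.00016764 i$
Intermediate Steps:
$t = i \sqrt{2667453}$ ($t = \sqrt{-2667453} = i \sqrt{2667453} \approx 1633.2 i$)
$\frac{t}{9742534} = \frac{i \sqrt{2667453}}{9742534}$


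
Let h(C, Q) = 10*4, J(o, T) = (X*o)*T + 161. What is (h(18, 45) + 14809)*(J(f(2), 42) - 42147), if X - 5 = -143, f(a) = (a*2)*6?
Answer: -2689005410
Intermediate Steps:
f(a) = 12*a (f(a) = (2*a)*6 = 12*a)
X = -138 (X = 5 - 143 = -138)
J(o, T) = 161 - 138*T*o (J(o, T) = (-138*o)*T + 161 = -138*T*o + 161 = 161 - 138*T*o)
h(C, Q) = 40
(h(18, 45) + 14809)*(J(f(2), 42) - 42147) = (40 + 14809)*((161 - 138*42*12*2) - 42147) = 14849*((161 - 138*42*24) - 42147) = 14849*((161 - 139104) - 42147) = 14849*(-138943 - 42147) = 14849*(-181090) = -2689005410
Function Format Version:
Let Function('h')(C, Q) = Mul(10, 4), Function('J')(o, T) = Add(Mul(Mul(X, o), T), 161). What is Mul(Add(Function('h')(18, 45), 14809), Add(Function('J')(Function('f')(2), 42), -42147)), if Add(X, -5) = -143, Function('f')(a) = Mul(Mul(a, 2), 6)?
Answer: -2689005410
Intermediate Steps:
Function('f')(a) = Mul(12, a) (Function('f')(a) = Mul(Mul(2, a), 6) = Mul(12, a))
X = -138 (X = Add(5, -143) = -138)
Function('J')(o, T) = Add(161, Mul(-138, T, o)) (Function('J')(o, T) = Add(Mul(Mul(-138, o), T), 161) = Add(Mul(-138, T, o), 161) = Add(161, Mul(-138, T, o)))
Function('h')(C, Q) = 40
Mul(Add(Function('h')(18, 45), 14809), Add(Function('J')(Function('f')(2), 42), -42147)) = Mul(Add(40, 14809), Add(Add(161, Mul(-138, 42, Mul(12, 2))), -42147)) = Mul(14849, Add(Add(161, Mul(-138, 42, 24)), -42147)) = Mul(14849, Add(Add(161, -139104), -42147)) = Mul(14849, Add(-138943, -42147)) = Mul(14849, -181090) = -2689005410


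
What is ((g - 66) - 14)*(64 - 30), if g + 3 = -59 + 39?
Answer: -3502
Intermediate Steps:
g = -23 (g = -3 + (-59 + 39) = -3 - 20 = -23)
((g - 66) - 14)*(64 - 30) = ((-23 - 66) - 14)*(64 - 30) = (-89 - 14)*34 = -103*34 = -3502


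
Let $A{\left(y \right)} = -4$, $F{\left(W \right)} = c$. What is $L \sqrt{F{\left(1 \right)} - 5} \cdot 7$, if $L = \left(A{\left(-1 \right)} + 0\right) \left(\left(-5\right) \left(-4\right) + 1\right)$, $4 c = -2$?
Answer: $- 294 i \sqrt{22} \approx - 1379.0 i$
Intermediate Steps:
$c = - \frac{1}{2}$ ($c = \frac{1}{4} \left(-2\right) = - \frac{1}{2} \approx -0.5$)
$F{\left(W \right)} = - \frac{1}{2}$
$L = -84$ ($L = \left(-4 + 0\right) \left(\left(-5\right) \left(-4\right) + 1\right) = - 4 \left(20 + 1\right) = \left(-4\right) 21 = -84$)
$L \sqrt{F{\left(1 \right)} - 5} \cdot 7 = - 84 \sqrt{- \frac{1}{2} - 5} \cdot 7 = - 84 \sqrt{- \frac{11}{2}} \cdot 7 = - 84 \frac{i \sqrt{22}}{2} \cdot 7 = - 42 i \sqrt{22} \cdot 7 = - 294 i \sqrt{22}$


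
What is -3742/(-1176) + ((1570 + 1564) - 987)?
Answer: 1264307/588 ≈ 2150.2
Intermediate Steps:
-3742/(-1176) + ((1570 + 1564) - 987) = -3742*(-1/1176) + (3134 - 987) = 1871/588 + 2147 = 1264307/588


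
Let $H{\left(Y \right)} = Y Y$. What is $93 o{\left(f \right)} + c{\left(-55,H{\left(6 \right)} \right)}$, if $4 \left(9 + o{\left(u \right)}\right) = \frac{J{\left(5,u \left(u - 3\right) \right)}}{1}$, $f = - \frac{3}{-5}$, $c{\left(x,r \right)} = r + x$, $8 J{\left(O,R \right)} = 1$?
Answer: $- \frac{27299}{32} \approx -853.09$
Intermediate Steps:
$H{\left(Y \right)} = Y^{2}$
$J{\left(O,R \right)} = \frac{1}{8}$ ($J{\left(O,R \right)} = \frac{1}{8} \cdot 1 = \frac{1}{8}$)
$f = \frac{3}{5}$ ($f = \left(-3\right) \left(- \frac{1}{5}\right) = \frac{3}{5} \approx 0.6$)
$o{\left(u \right)} = - \frac{287}{32}$ ($o{\left(u \right)} = -9 + \frac{\frac{1}{8} \cdot 1^{-1}}{4} = -9 + \frac{\frac{1}{8} \cdot 1}{4} = -9 + \frac{1}{4} \cdot \frac{1}{8} = -9 + \frac{1}{32} = - \frac{287}{32}$)
$93 o{\left(f \right)} + c{\left(-55,H{\left(6 \right)} \right)} = 93 \left(- \frac{287}{32}\right) - \left(55 - 6^{2}\right) = - \frac{26691}{32} + \left(36 - 55\right) = - \frac{26691}{32} - 19 = - \frac{27299}{32}$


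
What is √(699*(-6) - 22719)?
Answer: I*√26913 ≈ 164.05*I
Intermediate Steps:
√(699*(-6) - 22719) = √(-4194 - 22719) = √(-26913) = I*√26913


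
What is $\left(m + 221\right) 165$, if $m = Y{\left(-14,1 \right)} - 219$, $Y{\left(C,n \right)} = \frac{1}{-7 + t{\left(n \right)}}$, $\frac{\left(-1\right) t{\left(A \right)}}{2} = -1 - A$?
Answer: $275$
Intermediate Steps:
$t{\left(A \right)} = 2 + 2 A$ ($t{\left(A \right)} = - 2 \left(-1 - A\right) = 2 + 2 A$)
$Y{\left(C,n \right)} = \frac{1}{-5 + 2 n}$ ($Y{\left(C,n \right)} = \frac{1}{-7 + \left(2 + 2 n\right)} = \frac{1}{-5 + 2 n}$)
$m = - \frac{658}{3}$ ($m = \frac{1}{-5 + 2 \cdot 1} - 219 = \frac{1}{-5 + 2} - 219 = \frac{1}{-3} - 219 = - \frac{1}{3} - 219 = - \frac{658}{3} \approx -219.33$)
$\left(m + 221\right) 165 = \left(- \frac{658}{3} + 221\right) 165 = \frac{5}{3} \cdot 165 = 275$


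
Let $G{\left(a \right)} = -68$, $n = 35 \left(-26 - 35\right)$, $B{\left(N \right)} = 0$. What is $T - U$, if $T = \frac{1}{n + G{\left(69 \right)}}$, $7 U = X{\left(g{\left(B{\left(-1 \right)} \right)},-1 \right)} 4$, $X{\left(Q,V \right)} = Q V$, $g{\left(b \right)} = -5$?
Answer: $- \frac{44067}{15421} \approx -2.8576$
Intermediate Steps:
$n = -2135$ ($n = 35 \left(-61\right) = -2135$)
$U = \frac{20}{7}$ ($U = \frac{\left(-5\right) \left(-1\right) 4}{7} = \frac{5 \cdot 4}{7} = \frac{1}{7} \cdot 20 = \frac{20}{7} \approx 2.8571$)
$T = - \frac{1}{2203}$ ($T = \frac{1}{-2135 - 68} = \frac{1}{-2203} = - \frac{1}{2203} \approx -0.00045393$)
$T - U = - \frac{1}{2203} - \frac{20}{7} = - \frac{44067}{15421}$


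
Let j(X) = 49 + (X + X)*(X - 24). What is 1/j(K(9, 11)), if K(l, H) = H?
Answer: -1/237 ≈ -0.0042194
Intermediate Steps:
j(X) = 49 + 2*X*(-24 + X) (j(X) = 49 + (2*X)*(-24 + X) = 49 + 2*X*(-24 + X))
1/j(K(9, 11)) = 1/(49 - 48*11 + 2*11²) = 1/(49 - 528 + 2*121) = 1/(49 - 528 + 242) = 1/(-237) = -1/237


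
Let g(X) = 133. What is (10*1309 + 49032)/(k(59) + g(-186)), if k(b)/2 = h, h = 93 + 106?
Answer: 62122/531 ≈ 116.99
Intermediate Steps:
h = 199
k(b) = 398 (k(b) = 2*199 = 398)
(10*1309 + 49032)/(k(59) + g(-186)) = (10*1309 + 49032)/(398 + 133) = (13090 + 49032)/531 = 62122*(1/531) = 62122/531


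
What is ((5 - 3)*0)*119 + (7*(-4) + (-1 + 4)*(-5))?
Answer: -43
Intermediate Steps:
((5 - 3)*0)*119 + (7*(-4) + (-1 + 4)*(-5)) = (2*0)*119 + (-28 + 3*(-5)) = 0*119 + (-28 - 15) = 0 - 43 = -43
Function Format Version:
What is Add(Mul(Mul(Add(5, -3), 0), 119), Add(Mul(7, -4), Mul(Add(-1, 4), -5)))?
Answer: -43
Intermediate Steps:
Add(Mul(Mul(Add(5, -3), 0), 119), Add(Mul(7, -4), Mul(Add(-1, 4), -5))) = Add(Mul(Mul(2, 0), 119), Add(-28, Mul(3, -5))) = Add(Mul(0, 119), Add(-28, -15)) = Add(0, -43) = -43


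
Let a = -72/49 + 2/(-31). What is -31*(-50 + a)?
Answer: 78280/49 ≈ 1597.6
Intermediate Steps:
a = -2330/1519 (a = -72*1/49 + 2*(-1/31) = -72/49 - 2/31 = -2330/1519 ≈ -1.5339)
-31*(-50 + a) = -31*(-50 - 2330/1519) = -31*(-78280/1519) = 78280/49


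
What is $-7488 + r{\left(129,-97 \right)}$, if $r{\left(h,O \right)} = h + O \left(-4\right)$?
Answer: $-6971$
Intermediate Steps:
$r{\left(h,O \right)} = h - 4 O$
$-7488 + r{\left(129,-97 \right)} = -7488 + \left(129 - -388\right) = -7488 + \left(129 + 388\right) = -7488 + 517 = -6971$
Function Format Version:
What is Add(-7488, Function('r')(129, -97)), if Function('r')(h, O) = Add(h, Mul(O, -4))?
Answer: -6971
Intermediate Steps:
Function('r')(h, O) = Add(h, Mul(-4, O))
Add(-7488, Function('r')(129, -97)) = Add(-7488, Add(129, Mul(-4, -97))) = Add(-7488, Add(129, 388)) = Add(-7488, 517) = -6971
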